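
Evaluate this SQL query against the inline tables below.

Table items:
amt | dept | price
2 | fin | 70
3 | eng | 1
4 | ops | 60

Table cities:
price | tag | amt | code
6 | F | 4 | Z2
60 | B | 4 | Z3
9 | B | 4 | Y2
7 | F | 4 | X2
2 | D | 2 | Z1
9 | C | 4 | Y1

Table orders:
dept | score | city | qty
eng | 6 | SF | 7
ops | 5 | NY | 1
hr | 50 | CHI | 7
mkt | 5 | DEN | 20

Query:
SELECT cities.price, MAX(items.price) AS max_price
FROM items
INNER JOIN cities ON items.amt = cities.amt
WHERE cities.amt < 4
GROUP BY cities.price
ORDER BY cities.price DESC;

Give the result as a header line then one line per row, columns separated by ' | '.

After JOIN cities (6 rows):
items.amt | items.dept | items.price | cities.price | cities.tag | cities.amt | cities.code
2 | fin | 70 | 2 | D | 2 | Z1
4 | ops | 60 | 6 | F | 4 | Z2
4 | ops | 60 | 60 | B | 4 | Z3
4 | ops | 60 | 9 | B | 4 | Y2
4 | ops | 60 | 7 | F | 4 | X2
4 | ops | 60 | 9 | C | 4 | Y1
After WHERE (1 rows):
items.amt | items.dept | items.price | cities.price | cities.tag | cities.amt | cities.code
2 | fin | 70 | 2 | D | 2 | Z1
After GROUP BY (1 rows):
cities.price | max_price
2 | 70
After ORDER BY (1 rows):
cities.price | max_price
2 | 70

== RESULT ==
cities.price | max_price
2 | 70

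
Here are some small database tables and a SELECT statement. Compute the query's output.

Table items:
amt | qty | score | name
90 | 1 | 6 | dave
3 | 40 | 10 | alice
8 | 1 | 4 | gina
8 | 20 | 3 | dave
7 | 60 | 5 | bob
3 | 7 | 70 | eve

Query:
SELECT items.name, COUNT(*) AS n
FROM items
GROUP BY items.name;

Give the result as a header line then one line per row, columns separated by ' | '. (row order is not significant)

== RESULT ==
items.name | n
dave | 2
alice | 1
gina | 1
bob | 1
eve | 1

Derivation:
After GROUP BY (5 rows):
items.name | n
dave | 2
alice | 1
gina | 1
bob | 1
eve | 1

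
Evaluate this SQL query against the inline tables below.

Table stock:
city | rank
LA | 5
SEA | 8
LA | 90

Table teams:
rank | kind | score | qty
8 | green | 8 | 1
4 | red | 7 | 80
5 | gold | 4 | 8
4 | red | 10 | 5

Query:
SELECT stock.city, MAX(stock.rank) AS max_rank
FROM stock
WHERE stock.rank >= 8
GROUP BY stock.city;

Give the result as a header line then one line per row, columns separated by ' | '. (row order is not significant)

== RESULT ==
stock.city | max_rank
SEA | 8
LA | 90

Derivation:
After WHERE (2 rows):
stock.city | stock.rank
SEA | 8
LA | 90
After GROUP BY (2 rows):
stock.city | max_rank
SEA | 8
LA | 90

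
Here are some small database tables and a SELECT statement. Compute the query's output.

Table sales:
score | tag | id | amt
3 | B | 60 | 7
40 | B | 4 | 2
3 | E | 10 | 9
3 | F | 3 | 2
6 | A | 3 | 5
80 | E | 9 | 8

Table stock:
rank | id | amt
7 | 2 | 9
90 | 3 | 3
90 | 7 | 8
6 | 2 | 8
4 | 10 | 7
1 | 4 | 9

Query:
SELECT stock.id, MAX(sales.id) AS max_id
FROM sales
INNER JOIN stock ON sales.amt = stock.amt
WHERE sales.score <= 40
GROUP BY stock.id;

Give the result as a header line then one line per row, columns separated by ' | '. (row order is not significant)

After JOIN stock (5 rows):
sales.score | sales.tag | sales.id | sales.amt | stock.rank | stock.id | stock.amt
3 | B | 60 | 7 | 4 | 10 | 7
3 | E | 10 | 9 | 7 | 2 | 9
3 | E | 10 | 9 | 1 | 4 | 9
80 | E | 9 | 8 | 90 | 7 | 8
80 | E | 9 | 8 | 6 | 2 | 8
After WHERE (3 rows):
sales.score | sales.tag | sales.id | sales.amt | stock.rank | stock.id | stock.amt
3 | B | 60 | 7 | 4 | 10 | 7
3 | E | 10 | 9 | 7 | 2 | 9
3 | E | 10 | 9 | 1 | 4 | 9
After GROUP BY (3 rows):
stock.id | max_id
10 | 60
2 | 10
4 | 10

== RESULT ==
stock.id | max_id
10 | 60
2 | 10
4 | 10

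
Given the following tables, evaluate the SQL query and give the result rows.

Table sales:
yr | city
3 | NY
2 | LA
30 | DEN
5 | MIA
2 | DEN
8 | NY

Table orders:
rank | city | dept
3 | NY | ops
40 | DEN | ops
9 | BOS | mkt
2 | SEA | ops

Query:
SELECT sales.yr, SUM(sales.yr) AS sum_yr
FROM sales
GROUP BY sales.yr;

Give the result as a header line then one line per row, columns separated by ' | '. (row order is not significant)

After GROUP BY (5 rows):
sales.yr | sum_yr
3 | 3
2 | 4
30 | 30
5 | 5
8 | 8

== RESULT ==
sales.yr | sum_yr
3 | 3
2 | 4
30 | 30
5 | 5
8 | 8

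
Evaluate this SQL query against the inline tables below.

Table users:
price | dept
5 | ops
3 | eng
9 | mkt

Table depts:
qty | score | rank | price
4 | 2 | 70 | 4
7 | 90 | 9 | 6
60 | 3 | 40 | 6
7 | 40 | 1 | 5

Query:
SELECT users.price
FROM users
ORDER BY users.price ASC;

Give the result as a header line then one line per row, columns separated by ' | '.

== RESULT ==
users.price
3
5
9

Derivation:
After SELECT (3 rows):
users.price
5
3
9
After ORDER BY (3 rows):
users.price
3
5
9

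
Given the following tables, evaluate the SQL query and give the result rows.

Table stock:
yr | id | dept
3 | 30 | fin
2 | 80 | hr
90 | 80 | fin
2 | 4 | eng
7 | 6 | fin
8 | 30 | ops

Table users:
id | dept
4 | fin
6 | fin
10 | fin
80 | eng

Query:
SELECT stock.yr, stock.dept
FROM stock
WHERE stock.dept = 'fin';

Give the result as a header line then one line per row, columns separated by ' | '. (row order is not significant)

After WHERE (3 rows):
stock.yr | stock.id | stock.dept
3 | 30 | fin
90 | 80 | fin
7 | 6 | fin
After SELECT (3 rows):
stock.yr | stock.dept
3 | fin
90 | fin
7 | fin

== RESULT ==
stock.yr | stock.dept
3 | fin
90 | fin
7 | fin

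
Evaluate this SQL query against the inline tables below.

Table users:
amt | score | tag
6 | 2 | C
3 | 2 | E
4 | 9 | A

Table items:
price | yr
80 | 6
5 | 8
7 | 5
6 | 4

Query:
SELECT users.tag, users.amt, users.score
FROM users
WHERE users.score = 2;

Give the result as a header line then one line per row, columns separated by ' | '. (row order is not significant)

== RESULT ==
users.tag | users.amt | users.score
C | 6 | 2
E | 3 | 2

Derivation:
After WHERE (2 rows):
users.amt | users.score | users.tag
6 | 2 | C
3 | 2 | E
After SELECT (2 rows):
users.tag | users.amt | users.score
C | 6 | 2
E | 3 | 2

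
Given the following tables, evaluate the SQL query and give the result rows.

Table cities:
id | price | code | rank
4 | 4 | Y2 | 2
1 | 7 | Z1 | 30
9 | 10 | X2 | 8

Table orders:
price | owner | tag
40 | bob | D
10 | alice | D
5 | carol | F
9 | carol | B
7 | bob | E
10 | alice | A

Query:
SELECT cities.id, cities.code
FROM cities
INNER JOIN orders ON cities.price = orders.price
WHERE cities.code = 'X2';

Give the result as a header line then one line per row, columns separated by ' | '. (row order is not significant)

== RESULT ==
cities.id | cities.code
9 | X2
9 | X2

Derivation:
After JOIN orders (3 rows):
cities.id | cities.price | cities.code | cities.rank | orders.price | orders.owner | orders.tag
1 | 7 | Z1 | 30 | 7 | bob | E
9 | 10 | X2 | 8 | 10 | alice | D
9 | 10 | X2 | 8 | 10 | alice | A
After WHERE (2 rows):
cities.id | cities.price | cities.code | cities.rank | orders.price | orders.owner | orders.tag
9 | 10 | X2 | 8 | 10 | alice | D
9 | 10 | X2 | 8 | 10 | alice | A
After SELECT (2 rows):
cities.id | cities.code
9 | X2
9 | X2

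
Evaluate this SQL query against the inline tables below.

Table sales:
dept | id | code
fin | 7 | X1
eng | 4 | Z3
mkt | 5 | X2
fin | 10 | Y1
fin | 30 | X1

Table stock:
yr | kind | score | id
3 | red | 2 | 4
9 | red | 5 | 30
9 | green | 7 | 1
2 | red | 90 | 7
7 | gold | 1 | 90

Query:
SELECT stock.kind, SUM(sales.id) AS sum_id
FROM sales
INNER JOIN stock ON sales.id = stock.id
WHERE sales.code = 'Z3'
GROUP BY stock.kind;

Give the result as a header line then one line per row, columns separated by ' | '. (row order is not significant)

== RESULT ==
stock.kind | sum_id
red | 4

Derivation:
After JOIN stock (3 rows):
sales.dept | sales.id | sales.code | stock.yr | stock.kind | stock.score | stock.id
fin | 7 | X1 | 2 | red | 90 | 7
eng | 4 | Z3 | 3 | red | 2 | 4
fin | 30 | X1 | 9 | red | 5 | 30
After WHERE (1 rows):
sales.dept | sales.id | sales.code | stock.yr | stock.kind | stock.score | stock.id
eng | 4 | Z3 | 3 | red | 2 | 4
After GROUP BY (1 rows):
stock.kind | sum_id
red | 4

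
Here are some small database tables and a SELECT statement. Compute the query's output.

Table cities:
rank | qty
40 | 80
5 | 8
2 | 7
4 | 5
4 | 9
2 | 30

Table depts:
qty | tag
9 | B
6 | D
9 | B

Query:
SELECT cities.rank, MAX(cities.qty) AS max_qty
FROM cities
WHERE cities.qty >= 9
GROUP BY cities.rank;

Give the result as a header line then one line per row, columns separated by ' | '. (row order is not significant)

== RESULT ==
cities.rank | max_qty
40 | 80
4 | 9
2 | 30

Derivation:
After WHERE (3 rows):
cities.rank | cities.qty
40 | 80
4 | 9
2 | 30
After GROUP BY (3 rows):
cities.rank | max_qty
40 | 80
4 | 9
2 | 30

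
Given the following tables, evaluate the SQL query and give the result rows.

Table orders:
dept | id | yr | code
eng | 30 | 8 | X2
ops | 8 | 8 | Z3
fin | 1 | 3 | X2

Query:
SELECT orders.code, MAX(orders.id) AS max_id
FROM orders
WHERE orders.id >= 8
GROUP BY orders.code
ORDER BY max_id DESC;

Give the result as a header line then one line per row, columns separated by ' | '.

== RESULT ==
orders.code | max_id
X2 | 30
Z3 | 8

Derivation:
After WHERE (2 rows):
orders.dept | orders.id | orders.yr | orders.code
eng | 30 | 8 | X2
ops | 8 | 8 | Z3
After GROUP BY (2 rows):
orders.code | max_id
X2 | 30
Z3 | 8
After ORDER BY (2 rows):
orders.code | max_id
X2 | 30
Z3 | 8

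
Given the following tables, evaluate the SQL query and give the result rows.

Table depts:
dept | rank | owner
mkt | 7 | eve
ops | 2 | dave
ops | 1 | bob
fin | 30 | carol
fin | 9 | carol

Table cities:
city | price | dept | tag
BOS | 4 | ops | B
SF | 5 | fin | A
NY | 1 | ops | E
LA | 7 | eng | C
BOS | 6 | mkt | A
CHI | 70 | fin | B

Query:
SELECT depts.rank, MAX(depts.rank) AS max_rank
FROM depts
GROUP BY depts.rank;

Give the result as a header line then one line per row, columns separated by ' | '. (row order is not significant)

== RESULT ==
depts.rank | max_rank
7 | 7
2 | 2
1 | 1
30 | 30
9 | 9

Derivation:
After GROUP BY (5 rows):
depts.rank | max_rank
7 | 7
2 | 2
1 | 1
30 | 30
9 | 9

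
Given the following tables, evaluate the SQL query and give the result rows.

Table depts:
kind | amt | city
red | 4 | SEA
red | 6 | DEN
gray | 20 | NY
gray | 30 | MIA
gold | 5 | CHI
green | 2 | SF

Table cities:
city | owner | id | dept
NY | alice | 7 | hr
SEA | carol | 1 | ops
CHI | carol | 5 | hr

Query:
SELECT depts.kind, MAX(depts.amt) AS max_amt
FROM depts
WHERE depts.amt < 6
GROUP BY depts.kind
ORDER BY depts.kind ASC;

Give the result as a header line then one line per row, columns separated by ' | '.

== RESULT ==
depts.kind | max_amt
gold | 5
green | 2
red | 4

Derivation:
After WHERE (3 rows):
depts.kind | depts.amt | depts.city
red | 4 | SEA
gold | 5 | CHI
green | 2 | SF
After GROUP BY (3 rows):
depts.kind | max_amt
red | 4
gold | 5
green | 2
After ORDER BY (3 rows):
depts.kind | max_amt
gold | 5
green | 2
red | 4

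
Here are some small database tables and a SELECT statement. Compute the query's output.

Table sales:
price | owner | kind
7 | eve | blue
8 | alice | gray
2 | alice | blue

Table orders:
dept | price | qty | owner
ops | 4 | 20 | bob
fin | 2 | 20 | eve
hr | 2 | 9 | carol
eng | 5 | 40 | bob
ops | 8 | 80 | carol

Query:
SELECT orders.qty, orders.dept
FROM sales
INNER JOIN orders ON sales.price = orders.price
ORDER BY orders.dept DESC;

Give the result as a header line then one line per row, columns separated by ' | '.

== RESULT ==
orders.qty | orders.dept
80 | ops
9 | hr
20 | fin

Derivation:
After JOIN orders (3 rows):
sales.price | sales.owner | sales.kind | orders.dept | orders.price | orders.qty | orders.owner
8 | alice | gray | ops | 8 | 80 | carol
2 | alice | blue | fin | 2 | 20 | eve
2 | alice | blue | hr | 2 | 9 | carol
After SELECT (3 rows):
orders.qty | orders.dept
80 | ops
20 | fin
9 | hr
After ORDER BY (3 rows):
orders.qty | orders.dept
80 | ops
9 | hr
20 | fin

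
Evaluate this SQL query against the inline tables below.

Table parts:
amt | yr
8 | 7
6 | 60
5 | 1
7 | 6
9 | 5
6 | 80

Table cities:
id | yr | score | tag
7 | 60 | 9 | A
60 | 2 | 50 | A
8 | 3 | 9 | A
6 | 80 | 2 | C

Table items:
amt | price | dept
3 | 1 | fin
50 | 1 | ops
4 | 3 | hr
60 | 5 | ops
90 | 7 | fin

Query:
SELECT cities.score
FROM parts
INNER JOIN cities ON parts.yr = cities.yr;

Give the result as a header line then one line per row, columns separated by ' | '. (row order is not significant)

== RESULT ==
cities.score
9
2

Derivation:
After JOIN cities (2 rows):
parts.amt | parts.yr | cities.id | cities.yr | cities.score | cities.tag
6 | 60 | 7 | 60 | 9 | A
6 | 80 | 6 | 80 | 2 | C
After SELECT (2 rows):
cities.score
9
2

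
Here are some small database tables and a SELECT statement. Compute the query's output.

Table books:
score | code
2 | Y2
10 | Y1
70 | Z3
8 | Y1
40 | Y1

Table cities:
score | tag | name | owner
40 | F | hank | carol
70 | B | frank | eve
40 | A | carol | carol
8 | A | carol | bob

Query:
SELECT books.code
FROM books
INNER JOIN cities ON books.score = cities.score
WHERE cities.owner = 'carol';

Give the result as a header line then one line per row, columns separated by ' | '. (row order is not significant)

== RESULT ==
books.code
Y1
Y1

Derivation:
After JOIN cities (4 rows):
books.score | books.code | cities.score | cities.tag | cities.name | cities.owner
70 | Z3 | 70 | B | frank | eve
8 | Y1 | 8 | A | carol | bob
40 | Y1 | 40 | F | hank | carol
40 | Y1 | 40 | A | carol | carol
After WHERE (2 rows):
books.score | books.code | cities.score | cities.tag | cities.name | cities.owner
40 | Y1 | 40 | F | hank | carol
40 | Y1 | 40 | A | carol | carol
After SELECT (2 rows):
books.code
Y1
Y1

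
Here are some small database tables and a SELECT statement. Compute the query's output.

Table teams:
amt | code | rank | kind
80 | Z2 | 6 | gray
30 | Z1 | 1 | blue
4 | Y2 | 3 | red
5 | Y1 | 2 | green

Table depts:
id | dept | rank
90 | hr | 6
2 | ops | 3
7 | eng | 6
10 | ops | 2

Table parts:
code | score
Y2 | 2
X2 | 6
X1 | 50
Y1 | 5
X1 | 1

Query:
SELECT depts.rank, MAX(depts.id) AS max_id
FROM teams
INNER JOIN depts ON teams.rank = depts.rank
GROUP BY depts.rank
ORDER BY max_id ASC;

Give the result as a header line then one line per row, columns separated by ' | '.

After JOIN depts (4 rows):
teams.amt | teams.code | teams.rank | teams.kind | depts.id | depts.dept | depts.rank
80 | Z2 | 6 | gray | 90 | hr | 6
80 | Z2 | 6 | gray | 7 | eng | 6
4 | Y2 | 3 | red | 2 | ops | 3
5 | Y1 | 2 | green | 10 | ops | 2
After GROUP BY (3 rows):
depts.rank | max_id
6 | 90
3 | 2
2 | 10
After ORDER BY (3 rows):
depts.rank | max_id
3 | 2
2 | 10
6 | 90

== RESULT ==
depts.rank | max_id
3 | 2
2 | 10
6 | 90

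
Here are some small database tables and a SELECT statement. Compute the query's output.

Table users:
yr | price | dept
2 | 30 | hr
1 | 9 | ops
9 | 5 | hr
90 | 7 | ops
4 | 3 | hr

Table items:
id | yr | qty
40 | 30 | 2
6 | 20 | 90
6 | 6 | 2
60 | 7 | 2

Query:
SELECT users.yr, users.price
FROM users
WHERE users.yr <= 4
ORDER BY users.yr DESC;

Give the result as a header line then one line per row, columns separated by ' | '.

After WHERE (3 rows):
users.yr | users.price | users.dept
2 | 30 | hr
1 | 9 | ops
4 | 3 | hr
After SELECT (3 rows):
users.yr | users.price
2 | 30
1 | 9
4 | 3
After ORDER BY (3 rows):
users.yr | users.price
4 | 3
2 | 30
1 | 9

== RESULT ==
users.yr | users.price
4 | 3
2 | 30
1 | 9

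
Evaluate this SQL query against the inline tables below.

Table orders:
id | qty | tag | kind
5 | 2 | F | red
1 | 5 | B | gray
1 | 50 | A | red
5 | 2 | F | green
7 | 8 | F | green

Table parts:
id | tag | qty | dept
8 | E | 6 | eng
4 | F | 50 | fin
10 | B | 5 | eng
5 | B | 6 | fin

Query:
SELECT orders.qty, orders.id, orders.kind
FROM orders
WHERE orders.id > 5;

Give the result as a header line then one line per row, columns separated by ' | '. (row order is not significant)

After WHERE (1 rows):
orders.id | orders.qty | orders.tag | orders.kind
7 | 8 | F | green
After SELECT (1 rows):
orders.qty | orders.id | orders.kind
8 | 7 | green

== RESULT ==
orders.qty | orders.id | orders.kind
8 | 7 | green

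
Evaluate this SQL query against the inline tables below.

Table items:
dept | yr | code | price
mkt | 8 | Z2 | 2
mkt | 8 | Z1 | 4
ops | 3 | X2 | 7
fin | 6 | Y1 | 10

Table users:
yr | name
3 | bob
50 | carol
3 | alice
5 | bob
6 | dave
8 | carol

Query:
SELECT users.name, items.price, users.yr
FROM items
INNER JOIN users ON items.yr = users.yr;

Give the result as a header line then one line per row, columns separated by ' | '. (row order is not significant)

== RESULT ==
users.name | items.price | users.yr
carol | 2 | 8
carol | 4 | 8
bob | 7 | 3
alice | 7 | 3
dave | 10 | 6

Derivation:
After JOIN users (5 rows):
items.dept | items.yr | items.code | items.price | users.yr | users.name
mkt | 8 | Z2 | 2 | 8 | carol
mkt | 8 | Z1 | 4 | 8 | carol
ops | 3 | X2 | 7 | 3 | bob
ops | 3 | X2 | 7 | 3 | alice
fin | 6 | Y1 | 10 | 6 | dave
After SELECT (5 rows):
users.name | items.price | users.yr
carol | 2 | 8
carol | 4 | 8
bob | 7 | 3
alice | 7 | 3
dave | 10 | 6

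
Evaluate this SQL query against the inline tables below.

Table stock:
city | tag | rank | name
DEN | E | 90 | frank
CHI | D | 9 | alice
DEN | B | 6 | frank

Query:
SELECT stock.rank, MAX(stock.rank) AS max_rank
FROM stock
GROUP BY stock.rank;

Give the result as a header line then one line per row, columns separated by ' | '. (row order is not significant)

== RESULT ==
stock.rank | max_rank
90 | 90
9 | 9
6 | 6

Derivation:
After GROUP BY (3 rows):
stock.rank | max_rank
90 | 90
9 | 9
6 | 6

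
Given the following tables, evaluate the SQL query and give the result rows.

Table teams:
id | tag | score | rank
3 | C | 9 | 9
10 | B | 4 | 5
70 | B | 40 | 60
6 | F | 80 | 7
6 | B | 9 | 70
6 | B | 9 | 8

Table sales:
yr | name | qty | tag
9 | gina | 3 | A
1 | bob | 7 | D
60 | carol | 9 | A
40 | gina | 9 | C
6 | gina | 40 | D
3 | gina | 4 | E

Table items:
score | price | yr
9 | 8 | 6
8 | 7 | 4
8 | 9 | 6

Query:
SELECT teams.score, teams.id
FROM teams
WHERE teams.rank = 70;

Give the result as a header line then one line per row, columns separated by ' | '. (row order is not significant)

After WHERE (1 rows):
teams.id | teams.tag | teams.score | teams.rank
6 | B | 9 | 70
After SELECT (1 rows):
teams.score | teams.id
9 | 6

== RESULT ==
teams.score | teams.id
9 | 6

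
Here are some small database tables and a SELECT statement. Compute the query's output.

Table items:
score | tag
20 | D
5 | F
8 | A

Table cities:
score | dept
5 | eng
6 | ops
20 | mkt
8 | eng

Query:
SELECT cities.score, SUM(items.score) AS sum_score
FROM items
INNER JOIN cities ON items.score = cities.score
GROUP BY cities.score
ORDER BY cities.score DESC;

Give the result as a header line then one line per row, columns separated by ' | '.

After JOIN cities (3 rows):
items.score | items.tag | cities.score | cities.dept
20 | D | 20 | mkt
5 | F | 5 | eng
8 | A | 8 | eng
After GROUP BY (3 rows):
cities.score | sum_score
20 | 20
5 | 5
8 | 8
After ORDER BY (3 rows):
cities.score | sum_score
20 | 20
8 | 8
5 | 5

== RESULT ==
cities.score | sum_score
20 | 20
8 | 8
5 | 5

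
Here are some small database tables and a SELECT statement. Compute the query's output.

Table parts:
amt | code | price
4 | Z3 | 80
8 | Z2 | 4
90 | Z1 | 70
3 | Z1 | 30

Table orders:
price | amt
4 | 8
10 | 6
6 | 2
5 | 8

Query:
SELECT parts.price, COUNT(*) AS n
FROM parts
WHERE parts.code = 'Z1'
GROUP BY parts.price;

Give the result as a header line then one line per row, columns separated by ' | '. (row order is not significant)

== RESULT ==
parts.price | n
70 | 1
30 | 1

Derivation:
After WHERE (2 rows):
parts.amt | parts.code | parts.price
90 | Z1 | 70
3 | Z1 | 30
After GROUP BY (2 rows):
parts.price | n
70 | 1
30 | 1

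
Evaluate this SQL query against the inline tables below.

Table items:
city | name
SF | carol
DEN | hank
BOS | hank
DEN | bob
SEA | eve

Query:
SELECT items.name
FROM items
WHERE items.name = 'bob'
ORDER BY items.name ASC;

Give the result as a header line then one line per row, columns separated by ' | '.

After WHERE (1 rows):
items.city | items.name
DEN | bob
After SELECT (1 rows):
items.name
bob
After ORDER BY (1 rows):
items.name
bob

== RESULT ==
items.name
bob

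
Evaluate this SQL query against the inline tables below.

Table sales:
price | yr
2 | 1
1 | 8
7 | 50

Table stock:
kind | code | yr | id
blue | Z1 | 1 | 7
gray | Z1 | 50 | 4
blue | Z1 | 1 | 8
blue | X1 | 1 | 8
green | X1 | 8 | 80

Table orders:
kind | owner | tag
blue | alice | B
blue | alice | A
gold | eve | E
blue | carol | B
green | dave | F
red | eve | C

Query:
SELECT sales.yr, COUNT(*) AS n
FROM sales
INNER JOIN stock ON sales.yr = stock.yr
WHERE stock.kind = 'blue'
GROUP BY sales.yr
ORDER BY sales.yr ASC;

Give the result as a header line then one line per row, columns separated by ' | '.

After JOIN stock (5 rows):
sales.price | sales.yr | stock.kind | stock.code | stock.yr | stock.id
2 | 1 | blue | Z1 | 1 | 7
2 | 1 | blue | Z1 | 1 | 8
2 | 1 | blue | X1 | 1 | 8
1 | 8 | green | X1 | 8 | 80
7 | 50 | gray | Z1 | 50 | 4
After WHERE (3 rows):
sales.price | sales.yr | stock.kind | stock.code | stock.yr | stock.id
2 | 1 | blue | Z1 | 1 | 7
2 | 1 | blue | Z1 | 1 | 8
2 | 1 | blue | X1 | 1 | 8
After GROUP BY (1 rows):
sales.yr | n
1 | 3
After ORDER BY (1 rows):
sales.yr | n
1 | 3

== RESULT ==
sales.yr | n
1 | 3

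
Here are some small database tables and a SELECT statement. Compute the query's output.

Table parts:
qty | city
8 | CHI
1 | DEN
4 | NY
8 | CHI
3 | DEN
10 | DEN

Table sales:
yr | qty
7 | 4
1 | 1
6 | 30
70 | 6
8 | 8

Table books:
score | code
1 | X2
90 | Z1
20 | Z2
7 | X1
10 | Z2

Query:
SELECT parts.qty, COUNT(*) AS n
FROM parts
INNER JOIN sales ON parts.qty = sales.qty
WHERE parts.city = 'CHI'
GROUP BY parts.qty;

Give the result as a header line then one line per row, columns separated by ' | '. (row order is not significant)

== RESULT ==
parts.qty | n
8 | 2

Derivation:
After JOIN sales (4 rows):
parts.qty | parts.city | sales.yr | sales.qty
8 | CHI | 8 | 8
1 | DEN | 1 | 1
4 | NY | 7 | 4
8 | CHI | 8 | 8
After WHERE (2 rows):
parts.qty | parts.city | sales.yr | sales.qty
8 | CHI | 8 | 8
8 | CHI | 8 | 8
After GROUP BY (1 rows):
parts.qty | n
8 | 2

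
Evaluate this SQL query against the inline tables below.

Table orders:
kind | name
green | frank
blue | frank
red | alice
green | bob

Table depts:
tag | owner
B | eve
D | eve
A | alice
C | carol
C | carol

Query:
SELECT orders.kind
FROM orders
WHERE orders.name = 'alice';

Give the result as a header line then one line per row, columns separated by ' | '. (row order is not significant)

After WHERE (1 rows):
orders.kind | orders.name
red | alice
After SELECT (1 rows):
orders.kind
red

== RESULT ==
orders.kind
red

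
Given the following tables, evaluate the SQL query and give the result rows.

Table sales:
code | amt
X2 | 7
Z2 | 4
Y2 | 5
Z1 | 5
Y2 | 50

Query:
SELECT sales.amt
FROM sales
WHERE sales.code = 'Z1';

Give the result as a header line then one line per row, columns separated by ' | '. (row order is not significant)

== RESULT ==
sales.amt
5

Derivation:
After WHERE (1 rows):
sales.code | sales.amt
Z1 | 5
After SELECT (1 rows):
sales.amt
5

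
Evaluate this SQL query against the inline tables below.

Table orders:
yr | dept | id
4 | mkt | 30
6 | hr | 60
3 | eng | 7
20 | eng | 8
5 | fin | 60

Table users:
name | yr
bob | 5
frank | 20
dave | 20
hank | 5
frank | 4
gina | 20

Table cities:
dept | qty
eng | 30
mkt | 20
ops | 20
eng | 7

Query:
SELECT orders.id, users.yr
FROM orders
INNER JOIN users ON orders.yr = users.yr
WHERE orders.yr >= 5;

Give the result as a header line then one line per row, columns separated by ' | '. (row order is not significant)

After JOIN users (6 rows):
orders.yr | orders.dept | orders.id | users.name | users.yr
4 | mkt | 30 | frank | 4
20 | eng | 8 | frank | 20
20 | eng | 8 | dave | 20
20 | eng | 8 | gina | 20
5 | fin | 60 | bob | 5
5 | fin | 60 | hank | 5
After WHERE (5 rows):
orders.yr | orders.dept | orders.id | users.name | users.yr
20 | eng | 8 | frank | 20
20 | eng | 8 | dave | 20
20 | eng | 8 | gina | 20
5 | fin | 60 | bob | 5
5 | fin | 60 | hank | 5
After SELECT (5 rows):
orders.id | users.yr
8 | 20
8 | 20
8 | 20
60 | 5
60 | 5

== RESULT ==
orders.id | users.yr
8 | 20
8 | 20
8 | 20
60 | 5
60 | 5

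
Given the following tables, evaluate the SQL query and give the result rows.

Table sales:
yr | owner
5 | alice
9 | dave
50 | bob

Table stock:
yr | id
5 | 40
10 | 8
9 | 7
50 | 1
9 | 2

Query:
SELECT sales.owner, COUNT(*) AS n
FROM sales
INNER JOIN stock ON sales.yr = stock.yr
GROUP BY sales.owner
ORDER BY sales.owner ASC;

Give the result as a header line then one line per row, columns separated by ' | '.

After JOIN stock (4 rows):
sales.yr | sales.owner | stock.yr | stock.id
5 | alice | 5 | 40
9 | dave | 9 | 7
9 | dave | 9 | 2
50 | bob | 50 | 1
After GROUP BY (3 rows):
sales.owner | n
alice | 1
dave | 2
bob | 1
After ORDER BY (3 rows):
sales.owner | n
alice | 1
bob | 1
dave | 2

== RESULT ==
sales.owner | n
alice | 1
bob | 1
dave | 2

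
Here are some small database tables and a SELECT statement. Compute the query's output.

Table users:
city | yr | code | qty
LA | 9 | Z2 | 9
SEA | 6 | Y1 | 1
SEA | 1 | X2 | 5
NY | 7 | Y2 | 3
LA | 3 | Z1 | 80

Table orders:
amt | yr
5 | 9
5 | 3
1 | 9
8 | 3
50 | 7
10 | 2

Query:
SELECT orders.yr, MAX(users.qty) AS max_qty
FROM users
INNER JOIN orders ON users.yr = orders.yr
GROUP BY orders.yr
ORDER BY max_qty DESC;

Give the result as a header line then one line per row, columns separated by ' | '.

== RESULT ==
orders.yr | max_qty
3 | 80
9 | 9
7 | 3

Derivation:
After JOIN orders (5 rows):
users.city | users.yr | users.code | users.qty | orders.amt | orders.yr
LA | 9 | Z2 | 9 | 5 | 9
LA | 9 | Z2 | 9 | 1 | 9
NY | 7 | Y2 | 3 | 50 | 7
LA | 3 | Z1 | 80 | 5 | 3
LA | 3 | Z1 | 80 | 8 | 3
After GROUP BY (3 rows):
orders.yr | max_qty
9 | 9
7 | 3
3 | 80
After ORDER BY (3 rows):
orders.yr | max_qty
3 | 80
9 | 9
7 | 3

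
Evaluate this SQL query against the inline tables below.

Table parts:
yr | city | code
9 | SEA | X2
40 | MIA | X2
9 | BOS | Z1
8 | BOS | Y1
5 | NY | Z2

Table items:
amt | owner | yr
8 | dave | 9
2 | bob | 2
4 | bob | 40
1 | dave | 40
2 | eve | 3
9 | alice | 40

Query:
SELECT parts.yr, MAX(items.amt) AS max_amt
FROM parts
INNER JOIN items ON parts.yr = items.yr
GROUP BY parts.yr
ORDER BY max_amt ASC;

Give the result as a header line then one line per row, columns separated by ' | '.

== RESULT ==
parts.yr | max_amt
9 | 8
40 | 9

Derivation:
After JOIN items (5 rows):
parts.yr | parts.city | parts.code | items.amt | items.owner | items.yr
9 | SEA | X2 | 8 | dave | 9
40 | MIA | X2 | 4 | bob | 40
40 | MIA | X2 | 1 | dave | 40
40 | MIA | X2 | 9 | alice | 40
9 | BOS | Z1 | 8 | dave | 9
After GROUP BY (2 rows):
parts.yr | max_amt
9 | 8
40 | 9
After ORDER BY (2 rows):
parts.yr | max_amt
9 | 8
40 | 9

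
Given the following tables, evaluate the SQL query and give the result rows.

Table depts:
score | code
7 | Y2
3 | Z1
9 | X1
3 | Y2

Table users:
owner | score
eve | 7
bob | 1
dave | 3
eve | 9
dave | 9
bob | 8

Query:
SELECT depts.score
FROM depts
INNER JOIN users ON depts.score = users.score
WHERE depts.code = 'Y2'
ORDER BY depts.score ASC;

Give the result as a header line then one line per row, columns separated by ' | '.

After JOIN users (5 rows):
depts.score | depts.code | users.owner | users.score
7 | Y2 | eve | 7
3 | Z1 | dave | 3
9 | X1 | eve | 9
9 | X1 | dave | 9
3 | Y2 | dave | 3
After WHERE (2 rows):
depts.score | depts.code | users.owner | users.score
7 | Y2 | eve | 7
3 | Y2 | dave | 3
After SELECT (2 rows):
depts.score
7
3
After ORDER BY (2 rows):
depts.score
3
7

== RESULT ==
depts.score
3
7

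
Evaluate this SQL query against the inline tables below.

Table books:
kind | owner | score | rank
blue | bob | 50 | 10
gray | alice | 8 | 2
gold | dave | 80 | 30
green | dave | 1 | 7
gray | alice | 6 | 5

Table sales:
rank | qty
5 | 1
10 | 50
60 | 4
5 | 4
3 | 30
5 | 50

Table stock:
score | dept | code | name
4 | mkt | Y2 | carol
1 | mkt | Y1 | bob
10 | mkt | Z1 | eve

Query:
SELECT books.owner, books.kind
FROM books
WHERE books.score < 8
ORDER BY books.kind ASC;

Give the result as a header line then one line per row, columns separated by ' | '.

== RESULT ==
books.owner | books.kind
alice | gray
dave | green

Derivation:
After WHERE (2 rows):
books.kind | books.owner | books.score | books.rank
green | dave | 1 | 7
gray | alice | 6 | 5
After SELECT (2 rows):
books.owner | books.kind
dave | green
alice | gray
After ORDER BY (2 rows):
books.owner | books.kind
alice | gray
dave | green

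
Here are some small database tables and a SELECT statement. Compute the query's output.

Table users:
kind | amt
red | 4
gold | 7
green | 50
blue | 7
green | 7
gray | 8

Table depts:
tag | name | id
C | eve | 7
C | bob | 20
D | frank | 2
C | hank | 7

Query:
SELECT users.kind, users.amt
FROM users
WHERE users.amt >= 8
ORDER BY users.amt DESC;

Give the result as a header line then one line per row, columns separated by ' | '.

== RESULT ==
users.kind | users.amt
green | 50
gray | 8

Derivation:
After WHERE (2 rows):
users.kind | users.amt
green | 50
gray | 8
After SELECT (2 rows):
users.kind | users.amt
green | 50
gray | 8
After ORDER BY (2 rows):
users.kind | users.amt
green | 50
gray | 8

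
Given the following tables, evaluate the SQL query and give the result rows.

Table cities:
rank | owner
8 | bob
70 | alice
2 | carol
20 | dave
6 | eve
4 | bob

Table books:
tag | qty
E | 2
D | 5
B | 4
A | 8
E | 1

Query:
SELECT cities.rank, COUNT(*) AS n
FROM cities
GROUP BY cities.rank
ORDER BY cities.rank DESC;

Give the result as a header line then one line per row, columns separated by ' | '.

After GROUP BY (6 rows):
cities.rank | n
8 | 1
70 | 1
2 | 1
20 | 1
6 | 1
4 | 1
After ORDER BY (6 rows):
cities.rank | n
70 | 1
20 | 1
8 | 1
6 | 1
4 | 1
2 | 1

== RESULT ==
cities.rank | n
70 | 1
20 | 1
8 | 1
6 | 1
4 | 1
2 | 1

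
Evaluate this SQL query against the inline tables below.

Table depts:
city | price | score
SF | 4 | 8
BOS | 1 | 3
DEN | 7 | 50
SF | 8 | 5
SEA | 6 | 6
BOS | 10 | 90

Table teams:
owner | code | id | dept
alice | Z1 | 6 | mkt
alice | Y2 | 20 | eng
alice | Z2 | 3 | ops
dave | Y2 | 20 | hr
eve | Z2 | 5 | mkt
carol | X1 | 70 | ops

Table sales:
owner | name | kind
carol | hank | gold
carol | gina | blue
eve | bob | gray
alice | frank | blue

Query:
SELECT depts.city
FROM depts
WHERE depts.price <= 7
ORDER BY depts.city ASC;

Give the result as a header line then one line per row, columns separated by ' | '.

== RESULT ==
depts.city
BOS
DEN
SEA
SF

Derivation:
After WHERE (4 rows):
depts.city | depts.price | depts.score
SF | 4 | 8
BOS | 1 | 3
DEN | 7 | 50
SEA | 6 | 6
After SELECT (4 rows):
depts.city
SF
BOS
DEN
SEA
After ORDER BY (4 rows):
depts.city
BOS
DEN
SEA
SF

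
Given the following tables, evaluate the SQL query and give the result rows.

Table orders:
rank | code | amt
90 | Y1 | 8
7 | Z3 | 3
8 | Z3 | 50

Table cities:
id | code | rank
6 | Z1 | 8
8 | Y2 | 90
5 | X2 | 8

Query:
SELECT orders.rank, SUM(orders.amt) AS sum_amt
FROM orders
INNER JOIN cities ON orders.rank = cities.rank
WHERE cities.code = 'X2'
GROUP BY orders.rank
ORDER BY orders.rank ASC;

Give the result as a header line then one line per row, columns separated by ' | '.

After JOIN cities (3 rows):
orders.rank | orders.code | orders.amt | cities.id | cities.code | cities.rank
90 | Y1 | 8 | 8 | Y2 | 90
8 | Z3 | 50 | 6 | Z1 | 8
8 | Z3 | 50 | 5 | X2 | 8
After WHERE (1 rows):
orders.rank | orders.code | orders.amt | cities.id | cities.code | cities.rank
8 | Z3 | 50 | 5 | X2 | 8
After GROUP BY (1 rows):
orders.rank | sum_amt
8 | 50
After ORDER BY (1 rows):
orders.rank | sum_amt
8 | 50

== RESULT ==
orders.rank | sum_amt
8 | 50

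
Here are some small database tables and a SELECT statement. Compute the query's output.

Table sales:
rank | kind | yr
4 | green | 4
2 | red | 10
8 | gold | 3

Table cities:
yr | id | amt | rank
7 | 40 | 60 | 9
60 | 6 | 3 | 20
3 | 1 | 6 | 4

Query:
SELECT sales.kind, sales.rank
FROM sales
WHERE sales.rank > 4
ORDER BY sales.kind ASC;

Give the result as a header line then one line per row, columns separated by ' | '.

After WHERE (1 rows):
sales.rank | sales.kind | sales.yr
8 | gold | 3
After SELECT (1 rows):
sales.kind | sales.rank
gold | 8
After ORDER BY (1 rows):
sales.kind | sales.rank
gold | 8

== RESULT ==
sales.kind | sales.rank
gold | 8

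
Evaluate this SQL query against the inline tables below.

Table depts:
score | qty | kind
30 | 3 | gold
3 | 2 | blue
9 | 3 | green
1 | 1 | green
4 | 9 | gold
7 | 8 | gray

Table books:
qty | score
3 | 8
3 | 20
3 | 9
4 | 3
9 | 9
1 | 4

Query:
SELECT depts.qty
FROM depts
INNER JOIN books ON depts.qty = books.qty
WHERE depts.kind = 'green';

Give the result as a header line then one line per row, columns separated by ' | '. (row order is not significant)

After JOIN books (8 rows):
depts.score | depts.qty | depts.kind | books.qty | books.score
30 | 3 | gold | 3 | 8
30 | 3 | gold | 3 | 20
30 | 3 | gold | 3 | 9
9 | 3 | green | 3 | 8
9 | 3 | green | 3 | 20
9 | 3 | green | 3 | 9
1 | 1 | green | 1 | 4
4 | 9 | gold | 9 | 9
After WHERE (4 rows):
depts.score | depts.qty | depts.kind | books.qty | books.score
9 | 3 | green | 3 | 8
9 | 3 | green | 3 | 20
9 | 3 | green | 3 | 9
1 | 1 | green | 1 | 4
After SELECT (4 rows):
depts.qty
3
3
3
1

== RESULT ==
depts.qty
3
3
3
1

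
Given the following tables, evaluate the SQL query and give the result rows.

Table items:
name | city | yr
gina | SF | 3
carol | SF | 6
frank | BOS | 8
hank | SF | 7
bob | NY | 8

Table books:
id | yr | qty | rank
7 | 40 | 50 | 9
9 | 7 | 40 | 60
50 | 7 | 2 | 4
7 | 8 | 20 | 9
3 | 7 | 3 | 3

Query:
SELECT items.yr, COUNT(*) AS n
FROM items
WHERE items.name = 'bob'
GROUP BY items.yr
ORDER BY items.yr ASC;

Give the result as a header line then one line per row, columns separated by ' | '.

== RESULT ==
items.yr | n
8 | 1

Derivation:
After WHERE (1 rows):
items.name | items.city | items.yr
bob | NY | 8
After GROUP BY (1 rows):
items.yr | n
8 | 1
After ORDER BY (1 rows):
items.yr | n
8 | 1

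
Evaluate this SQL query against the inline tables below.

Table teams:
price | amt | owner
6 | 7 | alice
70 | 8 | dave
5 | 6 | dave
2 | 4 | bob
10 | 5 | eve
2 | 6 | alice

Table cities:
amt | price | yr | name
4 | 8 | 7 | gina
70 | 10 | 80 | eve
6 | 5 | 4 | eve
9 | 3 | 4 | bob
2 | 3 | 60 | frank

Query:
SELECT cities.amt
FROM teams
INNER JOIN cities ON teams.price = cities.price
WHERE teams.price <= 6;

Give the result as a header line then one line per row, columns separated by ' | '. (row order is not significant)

== RESULT ==
cities.amt
6

Derivation:
After JOIN cities (2 rows):
teams.price | teams.amt | teams.owner | cities.amt | cities.price | cities.yr | cities.name
5 | 6 | dave | 6 | 5 | 4 | eve
10 | 5 | eve | 70 | 10 | 80 | eve
After WHERE (1 rows):
teams.price | teams.amt | teams.owner | cities.amt | cities.price | cities.yr | cities.name
5 | 6 | dave | 6 | 5 | 4 | eve
After SELECT (1 rows):
cities.amt
6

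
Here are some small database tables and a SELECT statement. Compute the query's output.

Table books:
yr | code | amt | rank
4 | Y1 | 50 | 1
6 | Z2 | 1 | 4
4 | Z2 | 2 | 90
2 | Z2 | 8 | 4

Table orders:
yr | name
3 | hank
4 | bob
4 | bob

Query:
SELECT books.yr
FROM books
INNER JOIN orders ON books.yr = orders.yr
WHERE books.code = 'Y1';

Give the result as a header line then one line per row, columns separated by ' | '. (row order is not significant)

After JOIN orders (4 rows):
books.yr | books.code | books.amt | books.rank | orders.yr | orders.name
4 | Y1 | 50 | 1 | 4 | bob
4 | Y1 | 50 | 1 | 4 | bob
4 | Z2 | 2 | 90 | 4 | bob
4 | Z2 | 2 | 90 | 4 | bob
After WHERE (2 rows):
books.yr | books.code | books.amt | books.rank | orders.yr | orders.name
4 | Y1 | 50 | 1 | 4 | bob
4 | Y1 | 50 | 1 | 4 | bob
After SELECT (2 rows):
books.yr
4
4

== RESULT ==
books.yr
4
4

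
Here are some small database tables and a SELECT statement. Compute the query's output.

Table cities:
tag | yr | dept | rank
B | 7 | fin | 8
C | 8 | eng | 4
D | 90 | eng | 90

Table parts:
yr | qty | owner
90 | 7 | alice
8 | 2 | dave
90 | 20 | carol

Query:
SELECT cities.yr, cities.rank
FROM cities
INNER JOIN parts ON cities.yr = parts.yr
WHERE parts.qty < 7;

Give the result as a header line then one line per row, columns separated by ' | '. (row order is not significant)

== RESULT ==
cities.yr | cities.rank
8 | 4

Derivation:
After JOIN parts (3 rows):
cities.tag | cities.yr | cities.dept | cities.rank | parts.yr | parts.qty | parts.owner
C | 8 | eng | 4 | 8 | 2 | dave
D | 90 | eng | 90 | 90 | 7 | alice
D | 90 | eng | 90 | 90 | 20 | carol
After WHERE (1 rows):
cities.tag | cities.yr | cities.dept | cities.rank | parts.yr | parts.qty | parts.owner
C | 8 | eng | 4 | 8 | 2 | dave
After SELECT (1 rows):
cities.yr | cities.rank
8 | 4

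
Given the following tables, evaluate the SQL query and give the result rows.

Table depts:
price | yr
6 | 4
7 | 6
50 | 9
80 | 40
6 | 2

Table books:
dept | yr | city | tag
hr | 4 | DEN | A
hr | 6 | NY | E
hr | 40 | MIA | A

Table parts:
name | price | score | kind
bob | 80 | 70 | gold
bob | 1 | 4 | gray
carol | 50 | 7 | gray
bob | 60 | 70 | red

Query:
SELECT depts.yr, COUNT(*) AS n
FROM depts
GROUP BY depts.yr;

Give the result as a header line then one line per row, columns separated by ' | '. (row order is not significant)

After GROUP BY (5 rows):
depts.yr | n
4 | 1
6 | 1
9 | 1
40 | 1
2 | 1

== RESULT ==
depts.yr | n
4 | 1
6 | 1
9 | 1
40 | 1
2 | 1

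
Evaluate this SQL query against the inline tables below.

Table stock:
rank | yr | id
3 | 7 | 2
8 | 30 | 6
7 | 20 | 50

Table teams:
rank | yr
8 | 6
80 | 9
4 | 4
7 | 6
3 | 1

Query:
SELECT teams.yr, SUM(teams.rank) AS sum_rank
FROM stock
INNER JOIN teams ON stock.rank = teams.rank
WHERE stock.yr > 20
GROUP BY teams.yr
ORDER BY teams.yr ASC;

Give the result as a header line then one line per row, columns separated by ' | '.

== RESULT ==
teams.yr | sum_rank
6 | 8

Derivation:
After JOIN teams (3 rows):
stock.rank | stock.yr | stock.id | teams.rank | teams.yr
3 | 7 | 2 | 3 | 1
8 | 30 | 6 | 8 | 6
7 | 20 | 50 | 7 | 6
After WHERE (1 rows):
stock.rank | stock.yr | stock.id | teams.rank | teams.yr
8 | 30 | 6 | 8 | 6
After GROUP BY (1 rows):
teams.yr | sum_rank
6 | 8
After ORDER BY (1 rows):
teams.yr | sum_rank
6 | 8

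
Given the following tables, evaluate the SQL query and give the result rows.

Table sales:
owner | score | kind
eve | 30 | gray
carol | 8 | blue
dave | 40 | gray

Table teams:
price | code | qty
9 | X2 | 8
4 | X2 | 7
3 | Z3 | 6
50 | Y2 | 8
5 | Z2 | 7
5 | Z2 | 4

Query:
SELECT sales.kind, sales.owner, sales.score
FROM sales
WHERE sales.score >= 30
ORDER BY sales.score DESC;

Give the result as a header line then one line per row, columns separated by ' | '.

== RESULT ==
sales.kind | sales.owner | sales.score
gray | dave | 40
gray | eve | 30

Derivation:
After WHERE (2 rows):
sales.owner | sales.score | sales.kind
eve | 30 | gray
dave | 40 | gray
After SELECT (2 rows):
sales.kind | sales.owner | sales.score
gray | eve | 30
gray | dave | 40
After ORDER BY (2 rows):
sales.kind | sales.owner | sales.score
gray | dave | 40
gray | eve | 30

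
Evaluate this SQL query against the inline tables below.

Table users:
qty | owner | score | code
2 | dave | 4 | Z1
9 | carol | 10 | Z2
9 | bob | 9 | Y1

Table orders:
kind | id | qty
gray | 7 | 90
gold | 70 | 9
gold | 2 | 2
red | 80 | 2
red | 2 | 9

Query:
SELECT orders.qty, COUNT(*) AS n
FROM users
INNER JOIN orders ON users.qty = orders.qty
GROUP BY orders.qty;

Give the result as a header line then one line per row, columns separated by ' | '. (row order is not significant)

After JOIN orders (6 rows):
users.qty | users.owner | users.score | users.code | orders.kind | orders.id | orders.qty
2 | dave | 4 | Z1 | gold | 2 | 2
2 | dave | 4 | Z1 | red | 80 | 2
9 | carol | 10 | Z2 | gold | 70 | 9
9 | carol | 10 | Z2 | red | 2 | 9
9 | bob | 9 | Y1 | gold | 70 | 9
9 | bob | 9 | Y1 | red | 2 | 9
After GROUP BY (2 rows):
orders.qty | n
2 | 2
9 | 4

== RESULT ==
orders.qty | n
2 | 2
9 | 4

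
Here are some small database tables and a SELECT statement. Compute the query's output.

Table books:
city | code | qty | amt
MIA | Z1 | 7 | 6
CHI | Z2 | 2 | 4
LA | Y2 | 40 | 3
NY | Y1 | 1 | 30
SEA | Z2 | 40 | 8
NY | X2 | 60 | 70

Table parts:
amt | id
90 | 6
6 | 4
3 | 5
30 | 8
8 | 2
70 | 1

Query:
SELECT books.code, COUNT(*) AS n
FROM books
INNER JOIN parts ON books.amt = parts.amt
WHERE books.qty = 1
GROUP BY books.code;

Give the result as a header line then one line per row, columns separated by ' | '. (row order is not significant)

After JOIN parts (5 rows):
books.city | books.code | books.qty | books.amt | parts.amt | parts.id
MIA | Z1 | 7 | 6 | 6 | 4
LA | Y2 | 40 | 3 | 3 | 5
NY | Y1 | 1 | 30 | 30 | 8
SEA | Z2 | 40 | 8 | 8 | 2
NY | X2 | 60 | 70 | 70 | 1
After WHERE (1 rows):
books.city | books.code | books.qty | books.amt | parts.amt | parts.id
NY | Y1 | 1 | 30 | 30 | 8
After GROUP BY (1 rows):
books.code | n
Y1 | 1

== RESULT ==
books.code | n
Y1 | 1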